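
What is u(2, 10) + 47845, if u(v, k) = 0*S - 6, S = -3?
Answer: 47839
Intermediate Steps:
u(v, k) = -6 (u(v, k) = 0*(-3) - 6 = 0 - 6 = -6)
u(2, 10) + 47845 = -6 + 47845 = 47839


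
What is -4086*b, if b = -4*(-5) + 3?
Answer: -93978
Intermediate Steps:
b = 23 (b = 20 + 3 = 23)
-4086*b = -4086*23 = -93978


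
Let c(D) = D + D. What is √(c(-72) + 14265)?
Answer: 3*√1569 ≈ 118.83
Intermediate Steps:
c(D) = 2*D
√(c(-72) + 14265) = √(2*(-72) + 14265) = √(-144 + 14265) = √14121 = 3*√1569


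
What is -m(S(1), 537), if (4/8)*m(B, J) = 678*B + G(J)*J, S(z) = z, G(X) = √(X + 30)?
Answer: -1356 - 9666*√7 ≈ -26930.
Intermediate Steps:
G(X) = √(30 + X)
m(B, J) = 1356*B + 2*J*√(30 + J) (m(B, J) = 2*(678*B + √(30 + J)*J) = 2*(678*B + J*√(30 + J)) = 1356*B + 2*J*√(30 + J))
-m(S(1), 537) = -(1356*1 + 2*537*√(30 + 537)) = -(1356 + 2*537*√567) = -(1356 + 2*537*(9*√7)) = -(1356 + 9666*√7) = -1356 - 9666*√7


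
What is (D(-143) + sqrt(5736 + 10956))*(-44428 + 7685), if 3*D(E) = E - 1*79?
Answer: 2718982 - 73486*sqrt(4173) ≈ -2.0281e+6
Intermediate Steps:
D(E) = -79/3 + E/3 (D(E) = (E - 1*79)/3 = (E - 79)/3 = (-79 + E)/3 = -79/3 + E/3)
(D(-143) + sqrt(5736 + 10956))*(-44428 + 7685) = ((-79/3 + (1/3)*(-143)) + sqrt(5736 + 10956))*(-44428 + 7685) = ((-79/3 - 143/3) + sqrt(16692))*(-36743) = (-74 + 2*sqrt(4173))*(-36743) = 2718982 - 73486*sqrt(4173)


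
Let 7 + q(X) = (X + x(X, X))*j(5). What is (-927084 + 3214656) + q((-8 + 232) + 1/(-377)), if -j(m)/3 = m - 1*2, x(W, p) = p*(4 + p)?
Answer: 259515020249/142129 ≈ 1.8259e+6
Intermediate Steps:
j(m) = 6 - 3*m (j(m) = -3*(m - 1*2) = -3*(m - 2) = -3*(-2 + m) = 6 - 3*m)
q(X) = -7 - 9*X - 9*X*(4 + X) (q(X) = -7 + (X + X*(4 + X))*(6 - 3*5) = -7 + (X + X*(4 + X))*(6 - 15) = -7 + (X + X*(4 + X))*(-9) = -7 + (-9*X - 9*X*(4 + X)) = -7 - 9*X - 9*X*(4 + X))
(-927084 + 3214656) + q((-8 + 232) + 1/(-377)) = (-927084 + 3214656) + (-7 - 45*((-8 + 232) + 1/(-377)) - 9*((-8 + 232) + 1/(-377))²) = 2287572 + (-7 - 45*(224 - 1/377) - 9*(224 - 1/377)²) = 2287572 + (-7 - 45*84447/377 - 9*(84447/377)²) = 2287572 + (-7 - 3800115/377 - 9*7131295809/142129) = 2287572 + (-7 - 3800115/377 - 64181662281/142129) = 2287572 - 65615300539/142129 = 259515020249/142129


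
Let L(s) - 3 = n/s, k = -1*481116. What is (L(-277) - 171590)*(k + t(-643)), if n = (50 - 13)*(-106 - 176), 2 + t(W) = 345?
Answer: 22845931514545/277 ≈ 8.2476e+10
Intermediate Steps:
t(W) = 343 (t(W) = -2 + 345 = 343)
k = -481116
n = -10434 (n = 37*(-282) = -10434)
L(s) = 3 - 10434/s
(L(-277) - 171590)*(k + t(-643)) = ((3 - 10434/(-277)) - 171590)*(-481116 + 343) = ((3 - 10434*(-1/277)) - 171590)*(-480773) = ((3 + 10434/277) - 171590)*(-480773) = (11265/277 - 171590)*(-480773) = -47519165/277*(-480773) = 22845931514545/277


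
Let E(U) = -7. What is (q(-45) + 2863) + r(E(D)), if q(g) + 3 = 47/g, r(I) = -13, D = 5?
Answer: 128068/45 ≈ 2846.0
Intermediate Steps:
q(g) = -3 + 47/g
(q(-45) + 2863) + r(E(D)) = ((-3 + 47/(-45)) + 2863) - 13 = ((-3 + 47*(-1/45)) + 2863) - 13 = ((-3 - 47/45) + 2863) - 13 = (-182/45 + 2863) - 13 = 128653/45 - 13 = 128068/45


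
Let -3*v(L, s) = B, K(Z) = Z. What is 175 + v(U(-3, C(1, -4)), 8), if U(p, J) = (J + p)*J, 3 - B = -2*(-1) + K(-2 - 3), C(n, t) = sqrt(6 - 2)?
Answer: 173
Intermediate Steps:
C(n, t) = 2 (C(n, t) = sqrt(4) = 2)
B = 6 (B = 3 - (-2*(-1) + (-2 - 3)) = 3 - (2 - 5) = 3 - 1*(-3) = 3 + 3 = 6)
U(p, J) = J*(J + p)
v(L, s) = -2 (v(L, s) = -1/3*6 = -2)
175 + v(U(-3, C(1, -4)), 8) = 175 - 2 = 173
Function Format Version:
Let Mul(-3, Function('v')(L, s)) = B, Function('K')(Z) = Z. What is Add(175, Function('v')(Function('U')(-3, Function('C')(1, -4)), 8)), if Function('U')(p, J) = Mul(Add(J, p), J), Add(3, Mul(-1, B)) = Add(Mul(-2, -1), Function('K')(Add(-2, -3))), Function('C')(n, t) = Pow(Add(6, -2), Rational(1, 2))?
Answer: 173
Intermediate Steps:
Function('C')(n, t) = 2 (Function('C')(n, t) = Pow(4, Rational(1, 2)) = 2)
B = 6 (B = Add(3, Mul(-1, Add(Mul(-2, -1), Add(-2, -3)))) = Add(3, Mul(-1, Add(2, -5))) = Add(3, Mul(-1, -3)) = Add(3, 3) = 6)
Function('U')(p, J) = Mul(J, Add(J, p))
Function('v')(L, s) = -2 (Function('v')(L, s) = Mul(Rational(-1, 3), 6) = -2)
Add(175, Function('v')(Function('U')(-3, Function('C')(1, -4)), 8)) = Add(175, -2) = 173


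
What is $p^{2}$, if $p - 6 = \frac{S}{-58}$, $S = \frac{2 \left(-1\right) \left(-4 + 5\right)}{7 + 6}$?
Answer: $\frac{5121169}{142129} \approx 36.032$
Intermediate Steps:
$S = - \frac{2}{13}$ ($S = \frac{\left(-2\right) 1}{13} = \left(-2\right) \frac{1}{13} = - \frac{2}{13} \approx -0.15385$)
$p = \frac{2263}{377}$ ($p = 6 - \frac{2}{13 \left(-58\right)} = 6 - - \frac{1}{377} = 6 + \frac{1}{377} = \frac{2263}{377} \approx 6.0027$)
$p^{2} = \left(\frac{2263}{377}\right)^{2} = \frac{5121169}{142129}$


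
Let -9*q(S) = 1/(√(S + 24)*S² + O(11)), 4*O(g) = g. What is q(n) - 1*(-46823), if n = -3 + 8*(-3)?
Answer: 10749792949579/229583601 + 1296*I*√3/25509289 ≈ 46823.0 + 8.7997e-5*I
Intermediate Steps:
O(g) = g/4
n = -27 (n = -3 - 24 = -27)
q(S) = -1/(9*(11/4 + S²*√(24 + S))) (q(S) = -1/(9*(√(S + 24)*S² + (¼)*11)) = -1/(9*(√(24 + S)*S² + 11/4)) = -1/(9*(S²*√(24 + S) + 11/4)) = -1/(9*(11/4 + S²*√(24 + S))))
q(n) - 1*(-46823) = -4/(99 + 36*(-27)²*√(24 - 27)) - 1*(-46823) = -4/(99 + 36*729*√(-3)) + 46823 = -4/(99 + 36*729*(I*√3)) + 46823 = -4/(99 + 26244*I*√3) + 46823 = 46823 - 4/(99 + 26244*I*√3)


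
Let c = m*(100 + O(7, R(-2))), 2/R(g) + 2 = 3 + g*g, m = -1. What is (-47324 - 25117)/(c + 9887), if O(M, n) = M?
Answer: -24147/3260 ≈ -7.4071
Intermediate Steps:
R(g) = 2/(1 + g²) (R(g) = 2/(-2 + (3 + g*g)) = 2/(-2 + (3 + g²)) = 2/(1 + g²))
c = -107 (c = -(100 + 7) = -1*107 = -107)
(-47324 - 25117)/(c + 9887) = (-47324 - 25117)/(-107 + 9887) = -72441/9780 = -72441*1/9780 = -24147/3260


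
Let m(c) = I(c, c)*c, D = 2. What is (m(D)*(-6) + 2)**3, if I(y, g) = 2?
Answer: -10648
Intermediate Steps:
m(c) = 2*c
(m(D)*(-6) + 2)**3 = ((2*2)*(-6) + 2)**3 = (4*(-6) + 2)**3 = (-24 + 2)**3 = (-22)**3 = -10648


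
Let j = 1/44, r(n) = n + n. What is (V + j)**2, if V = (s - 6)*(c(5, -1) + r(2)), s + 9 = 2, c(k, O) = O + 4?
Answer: 16024009/1936 ≈ 8276.9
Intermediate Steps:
c(k, O) = 4 + O
r(n) = 2*n
s = -7 (s = -9 + 2 = -7)
V = -91 (V = (-7 - 6)*((4 - 1) + 2*2) = -13*(3 + 4) = -13*7 = -91)
j = 1/44 ≈ 0.022727
(V + j)**2 = (-91 + 1/44)**2 = (-4003/44)**2 = 16024009/1936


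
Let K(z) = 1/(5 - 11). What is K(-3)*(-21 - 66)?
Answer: 29/2 ≈ 14.500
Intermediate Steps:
K(z) = -⅙ (K(z) = 1/(-6) = -⅙)
K(-3)*(-21 - 66) = -(-21 - 66)/6 = -⅙*(-87) = 29/2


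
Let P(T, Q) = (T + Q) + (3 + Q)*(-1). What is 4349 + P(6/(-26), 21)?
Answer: 56495/13 ≈ 4345.8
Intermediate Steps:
P(T, Q) = -3 + T (P(T, Q) = (Q + T) + (-3 - Q) = -3 + T)
4349 + P(6/(-26), 21) = 4349 + (-3 + 6/(-26)) = 4349 + (-3 + 6*(-1/26)) = 4349 + (-3 - 3/13) = 4349 - 42/13 = 56495/13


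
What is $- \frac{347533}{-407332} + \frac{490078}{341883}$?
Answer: $\frac{318440076535}{139259886156} \approx 2.2867$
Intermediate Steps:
$- \frac{347533}{-407332} + \frac{490078}{341883} = \left(-347533\right) \left(- \frac{1}{407332}\right) + 490078 \cdot \frac{1}{341883} = \frac{347533}{407332} + \frac{490078}{341883} = \frac{318440076535}{139259886156}$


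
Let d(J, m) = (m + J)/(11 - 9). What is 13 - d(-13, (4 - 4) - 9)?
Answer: 24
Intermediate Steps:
d(J, m) = J/2 + m/2 (d(J, m) = (J + m)/2 = (J + m)*(1/2) = J/2 + m/2)
13 - d(-13, (4 - 4) - 9) = 13 - ((1/2)*(-13) + ((4 - 4) - 9)/2) = 13 - (-13/2 + (0 - 9)/2) = 13 - (-13/2 + (1/2)*(-9)) = 13 - (-13/2 - 9/2) = 13 - 1*(-11) = 13 + 11 = 24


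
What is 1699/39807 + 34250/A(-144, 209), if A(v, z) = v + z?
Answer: 272700037/517491 ≈ 526.97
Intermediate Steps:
1699/39807 + 34250/A(-144, 209) = 1699/39807 + 34250/(-144 + 209) = 1699*(1/39807) + 34250/65 = 1699/39807 + 34250*(1/65) = 1699/39807 + 6850/13 = 272700037/517491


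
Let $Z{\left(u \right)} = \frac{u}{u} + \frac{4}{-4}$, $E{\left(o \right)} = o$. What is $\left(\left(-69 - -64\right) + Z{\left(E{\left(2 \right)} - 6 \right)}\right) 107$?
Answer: $-535$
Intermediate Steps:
$Z{\left(u \right)} = 0$ ($Z{\left(u \right)} = 1 + 4 \left(- \frac{1}{4}\right) = 1 - 1 = 0$)
$\left(\left(-69 - -64\right) + Z{\left(E{\left(2 \right)} - 6 \right)}\right) 107 = \left(\left(-69 - -64\right) + 0\right) 107 = \left(\left(-69 + 64\right) + 0\right) 107 = \left(-5 + 0\right) 107 = \left(-5\right) 107 = -535$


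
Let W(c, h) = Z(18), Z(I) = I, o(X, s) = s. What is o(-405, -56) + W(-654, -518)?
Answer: -38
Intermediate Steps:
W(c, h) = 18
o(-405, -56) + W(-654, -518) = -56 + 18 = -38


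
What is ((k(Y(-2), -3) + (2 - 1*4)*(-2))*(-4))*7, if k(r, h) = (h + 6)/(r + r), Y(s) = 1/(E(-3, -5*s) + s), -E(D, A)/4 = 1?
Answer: 140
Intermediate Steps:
E(D, A) = -4 (E(D, A) = -4*1 = -4)
Y(s) = 1/(-4 + s)
k(r, h) = (6 + h)/(2*r) (k(r, h) = (6 + h)/((2*r)) = (6 + h)*(1/(2*r)) = (6 + h)/(2*r))
((k(Y(-2), -3) + (2 - 1*4)*(-2))*(-4))*7 = (((6 - 3)/(2*(1/(-4 - 2))) + (2 - 1*4)*(-2))*(-4))*7 = (((1/2)*3/1/(-6) + (2 - 4)*(-2))*(-4))*7 = (((1/2)*3/(-1/6) - 2*(-2))*(-4))*7 = (((1/2)*(-6)*3 + 4)*(-4))*7 = ((-9 + 4)*(-4))*7 = -5*(-4)*7 = 20*7 = 140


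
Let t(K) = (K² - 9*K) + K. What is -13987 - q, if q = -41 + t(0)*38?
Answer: -13946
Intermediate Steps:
t(K) = K² - 8*K
q = -41 (q = -41 + (0*(-8 + 0))*38 = -41 + (0*(-8))*38 = -41 + 0*38 = -41 + 0 = -41)
-13987 - q = -13987 - 1*(-41) = -13987 + 41 = -13946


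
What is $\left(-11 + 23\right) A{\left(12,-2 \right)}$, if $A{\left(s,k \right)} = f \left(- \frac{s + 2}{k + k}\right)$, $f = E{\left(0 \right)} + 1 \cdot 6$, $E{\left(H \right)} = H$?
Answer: $252$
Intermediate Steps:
$f = 6$ ($f = 0 + 1 \cdot 6 = 0 + 6 = 6$)
$A{\left(s,k \right)} = - \frac{3 \left(2 + s\right)}{k}$ ($A{\left(s,k \right)} = 6 \left(- \frac{s + 2}{k + k}\right) = 6 \left(- \frac{2 + s}{2 k}\right) = - \frac{3 \left(2 + s\right)}{k}$)
$\left(-11 + 23\right) A{\left(12,-2 \right)} = \left(-11 + 23\right) \frac{3 \left(-2 - 12\right)}{-2} = 12 \cdot 3 \left(- \frac{1}{2}\right) \left(-2 - 12\right) = 12 \cdot 3 \left(- \frac{1}{2}\right) \left(-14\right) = 12 \cdot 21 = 252$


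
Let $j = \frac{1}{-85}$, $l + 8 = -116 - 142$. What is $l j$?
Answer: $\frac{266}{85} \approx 3.1294$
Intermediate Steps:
$l = -266$ ($l = -8 - 258 = -266$)
$j = - \frac{1}{85} \approx -0.011765$
$l j = \left(-266\right) \left(- \frac{1}{85}\right) = \frac{266}{85}$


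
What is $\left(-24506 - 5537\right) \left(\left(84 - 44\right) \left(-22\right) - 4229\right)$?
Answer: $153489687$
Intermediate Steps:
$\left(-24506 - 5537\right) \left(\left(84 - 44\right) \left(-22\right) - 4229\right) = - 30043 \left(40 \left(-22\right) - 4229\right) = - 30043 \left(-880 - 4229\right) = \left(-30043\right) \left(-5109\right) = 153489687$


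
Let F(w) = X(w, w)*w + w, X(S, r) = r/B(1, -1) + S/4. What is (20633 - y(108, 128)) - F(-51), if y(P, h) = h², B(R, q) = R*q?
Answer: 25003/4 ≈ 6250.8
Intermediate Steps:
X(S, r) = -r + S/4 (X(S, r) = r/((1*(-1))) + S/4 = r/(-1) + S*(¼) = r*(-1) + S/4 = -r + S/4)
F(w) = w - 3*w²/4 (F(w) = (-w + w/4)*w + w = (-3*w/4)*w + w = -3*w²/4 + w = w - 3*w²/4)
(20633 - y(108, 128)) - F(-51) = (20633 - 1*128²) - (-51)*(4 - 3*(-51))/4 = (20633 - 1*16384) - (-51)*(4 + 153)/4 = (20633 - 16384) - (-51)*157/4 = 4249 - 1*(-8007/4) = 4249 + 8007/4 = 25003/4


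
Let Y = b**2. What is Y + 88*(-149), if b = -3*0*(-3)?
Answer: -13112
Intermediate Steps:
b = 0 (b = 0*(-3) = 0)
Y = 0 (Y = 0**2 = 0)
Y + 88*(-149) = 0 + 88*(-149) = 0 - 13112 = -13112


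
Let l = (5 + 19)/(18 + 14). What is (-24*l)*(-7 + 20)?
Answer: -234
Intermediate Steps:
l = ¾ (l = 24/32 = 24*(1/32) = ¾ ≈ 0.75000)
(-24*l)*(-7 + 20) = (-24*¾)*(-7 + 20) = -18*13 = -234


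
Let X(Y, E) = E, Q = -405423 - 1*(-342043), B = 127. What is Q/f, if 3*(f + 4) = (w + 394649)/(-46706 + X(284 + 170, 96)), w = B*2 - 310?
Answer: 2954141800/317971 ≈ 9290.6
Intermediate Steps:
Q = -63380 (Q = -405423 + 342043 = -63380)
w = -56 (w = 127*2 - 310 = 254 - 310 = -56)
f = -317971/46610 (f = -4 + ((-56 + 394649)/(-46706 + 96))/3 = -4 + (394593/(-46610))/3 = -4 + (394593*(-1/46610))/3 = -4 + (⅓)*(-394593/46610) = -4 - 131531/46610 = -317971/46610 ≈ -6.8219)
Q/f = -63380/(-317971/46610) = -63380*(-46610/317971) = 2954141800/317971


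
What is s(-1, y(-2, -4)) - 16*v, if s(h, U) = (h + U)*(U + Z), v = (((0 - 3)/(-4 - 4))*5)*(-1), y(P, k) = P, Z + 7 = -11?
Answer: 90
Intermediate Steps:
Z = -18 (Z = -7 - 11 = -18)
v = -15/8 (v = (-3/(-8)*5)*(-1) = (-3*(-⅛)*5)*(-1) = ((3/8)*5)*(-1) = (15/8)*(-1) = -15/8 ≈ -1.8750)
s(h, U) = (-18 + U)*(U + h) (s(h, U) = (h + U)*(U - 18) = (U + h)*(-18 + U) = (-18 + U)*(U + h))
s(-1, y(-2, -4)) - 16*v = ((-2)² - 18*(-2) - 18*(-1) - 2*(-1)) - 16*(-15/8) = (4 + 36 + 18 + 2) + 30 = 60 + 30 = 90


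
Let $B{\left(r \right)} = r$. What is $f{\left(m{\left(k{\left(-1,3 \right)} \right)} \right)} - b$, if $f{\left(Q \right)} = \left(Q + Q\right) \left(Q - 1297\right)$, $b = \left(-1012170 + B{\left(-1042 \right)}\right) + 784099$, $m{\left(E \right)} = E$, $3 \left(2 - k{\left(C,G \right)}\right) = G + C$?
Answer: $\frac{2030921}{9} \approx 2.2566 \cdot 10^{5}$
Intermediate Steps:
$k{\left(C,G \right)} = 2 - \frac{C}{3} - \frac{G}{3}$ ($k{\left(C,G \right)} = 2 - \frac{G + C}{3} = 2 - \frac{C + G}{3} = 2 - \left(\frac{C}{3} + \frac{G}{3}\right) = 2 - \frac{C}{3} - \frac{G}{3}$)
$b = -229113$ ($b = \left(-1012170 - 1042\right) + 784099 = -1013212 + 784099 = -229113$)
$f{\left(Q \right)} = 2 Q \left(-1297 + Q\right)$
$f{\left(m{\left(k{\left(-1,3 \right)} \right)} \right)} - b = 2 \left(2 - - \frac{1}{3} - 1\right) \left(-1297 - - \frac{4}{3}\right) - -229113 = 2 \left(2 + \frac{1}{3} - 1\right) \left(-1297 + \left(2 + \frac{1}{3} - 1\right)\right) + 229113 = 2 \cdot \frac{4}{3} \left(-1297 + \frac{4}{3}\right) + 229113 = 2 \cdot \frac{4}{3} \left(- \frac{3887}{3}\right) + 229113 = - \frac{31096}{9} + 229113 = \frac{2030921}{9}$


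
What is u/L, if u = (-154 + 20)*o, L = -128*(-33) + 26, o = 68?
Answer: -268/125 ≈ -2.1440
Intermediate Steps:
L = 4250 (L = 4224 + 26 = 4250)
u = -9112 (u = (-154 + 20)*68 = -134*68 = -9112)
u/L = -9112/4250 = -9112*1/4250 = -268/125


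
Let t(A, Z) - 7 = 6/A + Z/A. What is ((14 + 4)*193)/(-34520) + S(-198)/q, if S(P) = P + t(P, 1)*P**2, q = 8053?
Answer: 4695299379/138994780 ≈ 33.780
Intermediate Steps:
t(A, Z) = 7 + 6/A + Z/A (t(A, Z) = 7 + (6/A + Z/A) = 7 + 6/A + Z/A)
S(P) = P + P*(7 + 7*P) (S(P) = P + ((6 + 1 + 7*P)/P)*P**2 = P + ((7 + 7*P)/P)*P**2 = P + P*(7 + 7*P))
((14 + 4)*193)/(-34520) + S(-198)/q = ((14 + 4)*193)/(-34520) - 198*(8 + 7*(-198))/8053 = (18*193)*(-1/34520) - 198*(8 - 1386)*(1/8053) = 3474*(-1/34520) - 198*(-1378)*(1/8053) = -1737/17260 + 272844*(1/8053) = -1737/17260 + 272844/8053 = 4695299379/138994780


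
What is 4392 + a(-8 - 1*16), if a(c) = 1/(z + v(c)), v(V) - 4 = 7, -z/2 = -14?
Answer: 171289/39 ≈ 4392.0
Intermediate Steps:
z = 28 (z = -2*(-14) = 28)
v(V) = 11 (v(V) = 4 + 7 = 11)
a(c) = 1/39 (a(c) = 1/(28 + 11) = 1/39)
4392 + a(-8 - 1*16) = 4392 + 1/39 = 171289/39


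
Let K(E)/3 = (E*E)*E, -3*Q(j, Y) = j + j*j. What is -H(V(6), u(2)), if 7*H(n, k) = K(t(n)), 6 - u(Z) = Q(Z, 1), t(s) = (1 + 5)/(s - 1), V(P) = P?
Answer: -648/875 ≈ -0.74057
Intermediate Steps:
t(s) = 6/(-1 + s)
Q(j, Y) = -j/3 - j²/3 (Q(j, Y) = -(j + j*j)/3 = -(j + j²)/3 = -j/3 - j²/3)
K(E) = 3*E³ (K(E) = 3*((E*E)*E) = 3*(E²*E) = 3*E³)
u(Z) = 6 + Z*(1 + Z)/3 (u(Z) = 6 - (-1)*Z*(1 + Z)/3 = 6 + Z*(1 + Z)/3)
H(n, k) = 648/(7*(-1 + n)³) (H(n, k) = (3*(6/(-1 + n))³)/7 = (3*(216/(-1 + n)³))/7 = (648/(-1 + n)³)/7 = 648/(7*(-1 + n)³))
-H(V(6), u(2)) = -648/(7*(-1 + 6)³) = -648/(7*5³) = -648/(7*125) = -1*648/875 = -648/875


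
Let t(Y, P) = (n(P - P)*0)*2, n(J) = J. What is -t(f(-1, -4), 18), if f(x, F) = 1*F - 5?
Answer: 0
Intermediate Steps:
f(x, F) = -5 + F (f(x, F) = F - 5 = -5 + F)
t(Y, P) = 0 (t(Y, P) = ((P - P)*0)*2 = (0*0)*2 = 0*2 = 0)
-t(f(-1, -4), 18) = -1*0 = 0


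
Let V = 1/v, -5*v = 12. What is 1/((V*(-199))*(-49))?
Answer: -12/48755 ≈ -0.00024613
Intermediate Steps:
v = -12/5 (v = -⅕*12 = -12/5 ≈ -2.4000)
V = -5/12 (V = 1/(-12/5) = -5/12 ≈ -0.41667)
1/((V*(-199))*(-49)) = 1/(-5/12*(-199)*(-49)) = 1/((995/12)*(-49)) = 1/(-48755/12) = -12/48755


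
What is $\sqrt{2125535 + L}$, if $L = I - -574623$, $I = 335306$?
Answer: $2 \sqrt{758866} \approx 1742.3$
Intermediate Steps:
$L = 909929$ ($L = 335306 - -574623 = 335306 + 574623 = 909929$)
$\sqrt{2125535 + L} = \sqrt{2125535 + 909929} = \sqrt{3035464} = 2 \sqrt{758866}$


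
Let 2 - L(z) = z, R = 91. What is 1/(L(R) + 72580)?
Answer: 1/72491 ≈ 1.3795e-5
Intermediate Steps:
L(z) = 2 - z
1/(L(R) + 72580) = 1/((2 - 1*91) + 72580) = 1/((2 - 91) + 72580) = 1/(-89 + 72580) = 1/72491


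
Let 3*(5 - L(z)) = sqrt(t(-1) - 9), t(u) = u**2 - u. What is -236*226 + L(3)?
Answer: -53331 - I*sqrt(7)/3 ≈ -53331.0 - 0.88192*I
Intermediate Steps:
L(z) = 5 - I*sqrt(7)/3 (L(z) = 5 - sqrt(-(-1 - 1) - 9)/3 = 5 - sqrt(-1*(-2) - 9)/3 = 5 - sqrt(2 - 9)/3 = 5 - I*sqrt(7)/3)
-236*226 + L(3) = -236*226 + (5 - I*sqrt(7)/3) = -53336 + (5 - I*sqrt(7)/3) = -53331 - I*sqrt(7)/3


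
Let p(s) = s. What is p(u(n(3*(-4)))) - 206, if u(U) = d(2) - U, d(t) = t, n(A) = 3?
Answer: -207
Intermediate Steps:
u(U) = 2 - U
p(u(n(3*(-4)))) - 206 = (2 - 1*3) - 206 = (2 - 3) - 206 = -1 - 206 = -207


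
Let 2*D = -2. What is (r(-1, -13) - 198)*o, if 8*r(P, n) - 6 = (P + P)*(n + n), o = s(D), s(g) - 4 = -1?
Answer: -2289/4 ≈ -572.25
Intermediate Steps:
D = -1 (D = (½)*(-2) = -1)
s(g) = 3 (s(g) = 4 - 1 = 3)
o = 3
r(P, n) = ¾ + P*n/2 (r(P, n) = ¾ + ((P + P)*(n + n))/8 = ¾ + ((2*P)*(2*n))/8 = ¾ + (4*P*n)/8 = ¾ + P*n/2)
(r(-1, -13) - 198)*o = ((¾ + (½)*(-1)*(-13)) - 198)*3 = ((¾ + 13/2) - 198)*3 = (29/4 - 198)*3 = -763/4*3 = -2289/4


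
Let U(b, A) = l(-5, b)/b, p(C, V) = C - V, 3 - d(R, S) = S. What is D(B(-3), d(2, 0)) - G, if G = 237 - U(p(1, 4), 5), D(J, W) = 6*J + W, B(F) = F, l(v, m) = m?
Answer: -251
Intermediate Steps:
d(R, S) = 3 - S
U(b, A) = 1 (U(b, A) = b/b = 1)
D(J, W) = W + 6*J
G = 236 (G = 237 - 1*1 = 237 - 1 = 236)
D(B(-3), d(2, 0)) - G = ((3 - 1*0) + 6*(-3)) - 1*236 = ((3 + 0) - 18) - 236 = (3 - 18) - 236 = -15 - 236 = -251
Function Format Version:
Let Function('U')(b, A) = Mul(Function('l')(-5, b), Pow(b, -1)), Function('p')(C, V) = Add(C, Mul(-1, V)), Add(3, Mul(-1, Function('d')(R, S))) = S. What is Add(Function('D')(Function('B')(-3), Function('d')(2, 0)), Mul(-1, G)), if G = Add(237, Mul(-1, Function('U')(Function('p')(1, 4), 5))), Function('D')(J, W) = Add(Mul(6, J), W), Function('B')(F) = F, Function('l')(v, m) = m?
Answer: -251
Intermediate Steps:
Function('d')(R, S) = Add(3, Mul(-1, S))
Function('U')(b, A) = 1 (Function('U')(b, A) = Mul(b, Pow(b, -1)) = 1)
Function('D')(J, W) = Add(W, Mul(6, J))
G = 236 (G = Add(237, Mul(-1, 1)) = Add(237, -1) = 236)
Add(Function('D')(Function('B')(-3), Function('d')(2, 0)), Mul(-1, G)) = Add(Add(Add(3, Mul(-1, 0)), Mul(6, -3)), Mul(-1, 236)) = Add(Add(Add(3, 0), -18), -236) = Add(Add(3, -18), -236) = Add(-15, -236) = -251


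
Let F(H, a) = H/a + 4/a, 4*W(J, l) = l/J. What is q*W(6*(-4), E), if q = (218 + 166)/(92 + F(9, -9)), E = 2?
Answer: -72/815 ≈ -0.088344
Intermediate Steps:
W(J, l) = l/(4*J) (W(J, l) = (l/J)/4 = l/(4*J))
F(H, a) = 4/a + H/a
q = 3456/815 (q = (218 + 166)/(92 + (4 + 9)/(-9)) = 384/(92 - 1/9*13) = 384/(92 - 13/9) = 384/(815/9) = 384*(9/815) = 3456/815 ≈ 4.2405)
q*W(6*(-4), E) = 3456*((1/4)*2/(6*(-4)))/815 = 3456*((1/4)*2/(-24))/815 = 3456*((1/4)*2*(-1/24))/815 = (3456/815)*(-1/48) = -72/815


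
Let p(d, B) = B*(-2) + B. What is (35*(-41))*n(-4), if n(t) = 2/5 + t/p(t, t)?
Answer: 861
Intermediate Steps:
p(d, B) = -B (p(d, B) = -2*B + B = -B)
n(t) = -⅗ (n(t) = 2/5 + t/((-t)) = 2*(⅕) + t*(-1/t) = ⅖ - 1 = -⅗)
(35*(-41))*n(-4) = (35*(-41))*(-⅗) = -1435*(-⅗) = 861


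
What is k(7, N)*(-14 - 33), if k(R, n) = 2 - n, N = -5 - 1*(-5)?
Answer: -94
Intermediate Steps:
N = 0 (N = -5 + 5 = 0)
k(7, N)*(-14 - 33) = (2 - 1*0)*(-14 - 33) = (2 + 0)*(-47) = 2*(-47) = -94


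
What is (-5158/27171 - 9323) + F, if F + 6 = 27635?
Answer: 497387168/27171 ≈ 18306.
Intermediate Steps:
F = 27629 (F = -6 + 27635 = 27629)
(-5158/27171 - 9323) + F = (-5158/27171 - 9323) + 27629 = -253320391/27171 + 27629 = 497387168/27171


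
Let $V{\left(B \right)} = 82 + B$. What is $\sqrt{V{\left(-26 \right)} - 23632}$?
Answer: $2 i \sqrt{5894} \approx 153.54 i$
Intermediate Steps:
$\sqrt{V{\left(-26 \right)} - 23632} = \sqrt{\left(82 - 26\right) - 23632} = \sqrt{56 - 23632} = \sqrt{-23576} = 2 i \sqrt{5894}$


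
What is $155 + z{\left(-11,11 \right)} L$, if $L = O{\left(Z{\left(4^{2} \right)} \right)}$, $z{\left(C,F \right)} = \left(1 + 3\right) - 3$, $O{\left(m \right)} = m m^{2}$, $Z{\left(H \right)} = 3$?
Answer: $182$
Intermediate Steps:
$O{\left(m \right)} = m^{3}$
$z{\left(C,F \right)} = 1$ ($z{\left(C,F \right)} = 4 - 3 = 1$)
$L = 27$ ($L = 3^{3} = 27$)
$155 + z{\left(-11,11 \right)} L = 155 + 1 \cdot 27 = 155 + 27 = 182$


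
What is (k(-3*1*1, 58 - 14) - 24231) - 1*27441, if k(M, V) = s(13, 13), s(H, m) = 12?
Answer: -51660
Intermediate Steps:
k(M, V) = 12
(k(-3*1*1, 58 - 14) - 24231) - 1*27441 = (12 - 24231) - 1*27441 = -24219 - 27441 = -51660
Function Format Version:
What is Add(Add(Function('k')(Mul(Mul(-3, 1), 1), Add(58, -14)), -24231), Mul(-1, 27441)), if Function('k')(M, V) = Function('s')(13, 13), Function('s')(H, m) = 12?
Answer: -51660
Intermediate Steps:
Function('k')(M, V) = 12
Add(Add(Function('k')(Mul(Mul(-3, 1), 1), Add(58, -14)), -24231), Mul(-1, 27441)) = Add(Add(12, -24231), Mul(-1, 27441)) = Add(-24219, -27441) = -51660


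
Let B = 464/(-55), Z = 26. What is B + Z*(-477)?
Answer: -682574/55 ≈ -12410.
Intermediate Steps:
B = -464/55 (B = 464*(-1/55) = -464/55 ≈ -8.4364)
B + Z*(-477) = -464/55 + 26*(-477) = -464/55 - 12402 = -682574/55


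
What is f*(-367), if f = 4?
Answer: -1468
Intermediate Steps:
f*(-367) = 4*(-367) = -1468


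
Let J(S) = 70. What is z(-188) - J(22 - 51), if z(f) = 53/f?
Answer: -13213/188 ≈ -70.282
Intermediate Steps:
z(-188) - J(22 - 51) = 53/(-188) - 1*70 = 53*(-1/188) - 70 = -53/188 - 70 = -13213/188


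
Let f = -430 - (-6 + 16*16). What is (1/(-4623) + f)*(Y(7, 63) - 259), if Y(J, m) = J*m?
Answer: -572142662/4623 ≈ -1.2376e+5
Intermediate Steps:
f = -680 (f = -430 - (-6 + 256) = -430 - 1*250 = -430 - 250 = -680)
(1/(-4623) + f)*(Y(7, 63) - 259) = (1/(-4623) - 680)*(7*63 - 259) = (-1/4623 - 680)*(441 - 259) = -3143641/4623*182 = -572142662/4623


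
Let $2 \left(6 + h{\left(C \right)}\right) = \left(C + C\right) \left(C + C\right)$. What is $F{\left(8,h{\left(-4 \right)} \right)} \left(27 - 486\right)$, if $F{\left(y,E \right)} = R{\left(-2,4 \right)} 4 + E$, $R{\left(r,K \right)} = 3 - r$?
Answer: $-21114$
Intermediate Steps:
$h{\left(C \right)} = -6 + 2 C^{2}$ ($h{\left(C \right)} = -6 + \frac{\left(C + C\right) \left(C + C\right)}{2} = -6 + \frac{2 C 2 C}{2} = -6 + \frac{4 C^{2}}{2} = -6 + 2 C^{2}$)
$F{\left(y,E \right)} = 20 + E$ ($F{\left(y,E \right)} = \left(3 - -2\right) 4 + E = \left(3 + 2\right) 4 + E = 5 \cdot 4 + E = 20 + E$)
$F{\left(8,h{\left(-4 \right)} \right)} \left(27 - 486\right) = \left(20 - \left(6 - 2 \left(-4\right)^{2}\right)\right) \left(27 - 486\right) = \left(20 + \left(-6 + 2 \cdot 16\right)\right) \left(27 - 486\right) = \left(20 + \left(-6 + 32\right)\right) \left(-459\right) = \left(20 + 26\right) \left(-459\right) = 46 \left(-459\right) = -21114$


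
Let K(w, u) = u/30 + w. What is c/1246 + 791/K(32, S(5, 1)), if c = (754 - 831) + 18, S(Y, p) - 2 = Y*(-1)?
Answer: 9837039/397474 ≈ 24.749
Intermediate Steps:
S(Y, p) = 2 - Y (S(Y, p) = 2 + Y*(-1) = 2 - Y)
c = -59 (c = -77 + 18 = -59)
K(w, u) = w + u/30 (K(w, u) = u*(1/30) + w = u/30 + w = w + u/30)
c/1246 + 791/K(32, S(5, 1)) = -59/1246 + 791/(32 + (2 - 1*5)/30) = -59*1/1246 + 791/(32 + (2 - 5)/30) = -59/1246 + 791/(32 + (1/30)*(-3)) = -59/1246 + 791/(32 - 1/10) = -59/1246 + 791/(319/10) = -59/1246 + 791*(10/319) = -59/1246 + 7910/319 = 9837039/397474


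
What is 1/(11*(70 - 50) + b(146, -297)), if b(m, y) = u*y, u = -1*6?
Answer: 1/2002 ≈ 0.00049950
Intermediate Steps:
u = -6
b(m, y) = -6*y
1/(11*(70 - 50) + b(146, -297)) = 1/(11*(70 - 50) - 6*(-297)) = 1/(11*20 + 1782) = 1/(220 + 1782) = 1/2002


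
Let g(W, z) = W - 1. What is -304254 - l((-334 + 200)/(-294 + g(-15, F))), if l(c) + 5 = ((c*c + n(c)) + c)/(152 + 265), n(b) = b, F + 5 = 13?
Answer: -3048095813084/10018425 ≈ -3.0425e+5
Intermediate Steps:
F = 8 (F = -5 + 13 = 8)
g(W, z) = -1 + W
l(c) = -5 + c**2/417 + 2*c/417 (l(c) = -5 + ((c*c + c) + c)/(152 + 265) = -5 + ((c**2 + c) + c)/417 = -5 + ((c + c**2) + c)*(1/417) = -5 + (c**2 + 2*c)*(1/417) = -5 + (c**2/417 + 2*c/417) = -5 + c**2/417 + 2*c/417)
-304254 - l((-334 + 200)/(-294 + g(-15, F))) = -304254 - (-5 + ((-334 + 200)/(-294 + (-1 - 15)))**2/417 + 2*((-334 + 200)/(-294 + (-1 - 15)))/417) = -304254 - (-5 + (-134/(-294 - 16))**2/417 + 2*(-134/(-294 - 16))/417) = -304254 - (-5 + (-134/(-310))**2/417 + 2*(-134/(-310))/417) = -304254 - (-5 + (-134*(-1/310))**2/417 + 2*(-134*(-1/310))/417) = -304254 - (-5 + (67/155)**2/417 + (2/417)*(67/155)) = -304254 - (-5 + (1/417)*(4489/24025) + 134/64635) = -304254 - (-5 + 4489/10018425 + 134/64635) = -304254 - 1*(-50066866/10018425) = -304254 + 50066866/10018425 = -3048095813084/10018425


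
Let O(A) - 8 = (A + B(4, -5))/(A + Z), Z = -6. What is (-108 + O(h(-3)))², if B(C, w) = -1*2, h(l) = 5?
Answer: 10609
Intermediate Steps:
B(C, w) = -2
O(A) = 8 + (-2 + A)/(-6 + A) (O(A) = 8 + (A - 2)/(A - 6) = 8 + (-2 + A)/(-6 + A))
(-108 + O(h(-3)))² = (-108 + (-50 + 9*5)/(-6 + 5))² = (-108 + (-50 + 45)/(-1))² = (-108 - 1*(-5))² = (-108 + 5)² = (-103)² = 10609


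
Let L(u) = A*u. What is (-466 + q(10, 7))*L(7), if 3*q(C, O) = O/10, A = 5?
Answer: -97811/6 ≈ -16302.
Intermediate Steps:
q(C, O) = O/30 (q(C, O) = (O/10)/3 = O/30)
L(u) = 5*u
(-466 + q(10, 7))*L(7) = (-466 + (1/30)*7)*(5*7) = (-466 + 7/30)*35 = -13973/30*35 = -97811/6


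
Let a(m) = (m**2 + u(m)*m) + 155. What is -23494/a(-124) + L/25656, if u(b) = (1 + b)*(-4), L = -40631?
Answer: -415004641/388919304 ≈ -1.0671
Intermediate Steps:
u(b) = -4 - 4*b
a(m) = 155 + m**2 + m*(-4 - 4*m) (a(m) = (m**2 + (-4 - 4*m)*m) + 155 = (m**2 + m*(-4 - 4*m)) + 155 = 155 + m**2 + m*(-4 - 4*m))
-23494/a(-124) + L/25656 = -23494/(155 - 4*(-124) - 3*(-124)**2) - 40631/25656 = -23494/(155 + 496 - 3*15376) - 40631*1/25656 = -23494/(155 + 496 - 46128) - 40631/25656 = -23494/(-45477) - 40631/25656 = -23494*(-1/45477) - 40631/25656 = 23494/45477 - 40631/25656 = -415004641/388919304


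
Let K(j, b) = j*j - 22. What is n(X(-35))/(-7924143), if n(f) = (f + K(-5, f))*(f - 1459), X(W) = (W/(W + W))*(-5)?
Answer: 2923/31696572 ≈ 9.2218e-5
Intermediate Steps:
K(j, b) = -22 + j**2 (K(j, b) = j**2 - 22 = -22 + j**2)
X(W) = -5/2 (X(W) = (W/((2*W)))*(-5) = ((1/(2*W))*W)*(-5) = (1/2)*(-5) = -5/2)
n(f) = (-1459 + f)*(3 + f) (n(f) = (f + (-22 + (-5)**2))*(f - 1459) = (f + (-22 + 25))*(-1459 + f) = (f + 3)*(-1459 + f) = (3 + f)*(-1459 + f) = (-1459 + f)*(3 + f))
n(X(-35))/(-7924143) = (-4377 + (-5/2)**2 - 1456*(-5/2))/(-7924143) = (-4377 + 25/4 + 3640)*(-1/7924143) = -2923/4*(-1/7924143) = 2923/31696572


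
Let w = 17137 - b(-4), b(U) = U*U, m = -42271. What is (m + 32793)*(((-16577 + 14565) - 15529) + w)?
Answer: 3980760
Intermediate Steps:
b(U) = U²
w = 17121 (w = 17137 - 1*(-4)² = 17137 - 1*16 = 17137 - 16 = 17121)
(m + 32793)*(((-16577 + 14565) - 15529) + w) = (-42271 + 32793)*(((-16577 + 14565) - 15529) + 17121) = -9478*((-2012 - 15529) + 17121) = -9478*(-17541 + 17121) = -9478*(-420) = 3980760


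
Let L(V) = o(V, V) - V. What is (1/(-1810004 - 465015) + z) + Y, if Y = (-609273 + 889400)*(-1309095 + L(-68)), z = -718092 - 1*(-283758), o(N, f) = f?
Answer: -834279700935223582/2275019 ≈ -3.6671e+11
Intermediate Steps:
z = -434334 (z = -718092 + 283758 = -434334)
L(V) = 0 (L(V) = V - V = 0)
Y = -366712855065 (Y = (-609273 + 889400)*(-1309095 + 0) = 280127*(-1309095) = -366712855065)
(1/(-1810004 - 465015) + z) + Y = (1/(-1810004 - 465015) - 434334) - 366712855065 = (1/(-2275019) - 434334) - 366712855065 = (-1/2275019 - 434334) - 366712855065 = -988118102347/2275019 - 366712855065 = -834279700935223582/2275019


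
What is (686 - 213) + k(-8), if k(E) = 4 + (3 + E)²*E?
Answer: 277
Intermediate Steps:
k(E) = 4 + E*(3 + E)²
(686 - 213) + k(-8) = (686 - 213) + (4 - 8*(3 - 8)²) = 473 + (4 - 8*(-5)²) = 473 + (4 - 8*25) = 473 + (4 - 200) = 473 - 196 = 277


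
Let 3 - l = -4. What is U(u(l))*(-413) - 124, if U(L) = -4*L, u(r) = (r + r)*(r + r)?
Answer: 323668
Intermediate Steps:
l = 7 (l = 3 - 1*(-4) = 3 + 4 = 7)
u(r) = 4*r² (u(r) = (2*r)*(2*r) = 4*r²)
U(u(l))*(-413) - 124 = -16*7²*(-413) - 124 = -16*49*(-413) - 124 = -4*196*(-413) - 124 = -784*(-413) - 124 = 323792 - 124 = 323668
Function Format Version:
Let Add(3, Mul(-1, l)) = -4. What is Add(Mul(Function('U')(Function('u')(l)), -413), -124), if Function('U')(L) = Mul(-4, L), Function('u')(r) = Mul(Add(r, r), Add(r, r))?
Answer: 323668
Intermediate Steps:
l = 7 (l = Add(3, Mul(-1, -4)) = Add(3, 4) = 7)
Function('u')(r) = Mul(4, Pow(r, 2)) (Function('u')(r) = Mul(Mul(2, r), Mul(2, r)) = Mul(4, Pow(r, 2)))
Add(Mul(Function('U')(Function('u')(l)), -413), -124) = Add(Mul(Mul(-4, Mul(4, Pow(7, 2))), -413), -124) = Add(Mul(Mul(-4, Mul(4, 49)), -413), -124) = Add(Mul(Mul(-4, 196), -413), -124) = Add(Mul(-784, -413), -124) = Add(323792, -124) = 323668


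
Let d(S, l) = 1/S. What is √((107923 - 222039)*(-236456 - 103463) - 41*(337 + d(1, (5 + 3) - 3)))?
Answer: √38790182746 ≈ 1.9695e+5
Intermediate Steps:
√((107923 - 222039)*(-236456 - 103463) - 41*(337 + d(1, (5 + 3) - 3))) = √((107923 - 222039)*(-236456 - 103463) - 41*(337 + 1/1)) = √(-114116*(-339919) - 41*(337 + 1)) = √(38790196604 - 41*338) = √(38790196604 - 13858) = √38790182746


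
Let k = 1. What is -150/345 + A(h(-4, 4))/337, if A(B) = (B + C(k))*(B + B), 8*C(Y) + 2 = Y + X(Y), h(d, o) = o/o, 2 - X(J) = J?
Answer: -3324/7751 ≈ -0.42885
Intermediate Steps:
X(J) = 2 - J
h(d, o) = 1
C(Y) = 0 (C(Y) = -1/4 + (Y + (2 - Y))/8 = -1/4 + (1/8)*2 = -1/4 + 1/4 = 0)
A(B) = 2*B**2 (A(B) = (B + 0)*(B + B) = B*(2*B) = 2*B**2)
-150/345 + A(h(-4, 4))/337 = -150/345 + (2*1**2)/337 = -150*1/345 + (2*1)*(1/337) = -10/23 + 2*(1/337) = -10/23 + 2/337 = -3324/7751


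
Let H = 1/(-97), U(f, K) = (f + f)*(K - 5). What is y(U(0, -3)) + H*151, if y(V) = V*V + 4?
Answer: 237/97 ≈ 2.4433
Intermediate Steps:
U(f, K) = 2*f*(-5 + K) (U(f, K) = (2*f)*(-5 + K) = 2*f*(-5 + K))
y(V) = 4 + V² (y(V) = V² + 4 = 4 + V²)
H = -1/97 ≈ -0.010309
y(U(0, -3)) + H*151 = (4 + (2*0*(-5 - 3))²) - 1/97*151 = (4 + (2*0*(-8))²) - 151/97 = (4 + 0²) - 151/97 = (4 + 0) - 151/97 = 4 - 151/97 = 237/97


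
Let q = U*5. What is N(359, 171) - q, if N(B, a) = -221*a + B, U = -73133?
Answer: 328233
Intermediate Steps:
N(B, a) = B - 221*a
q = -365665 (q = -73133*5 = -365665)
N(359, 171) - q = (359 - 221*171) - 1*(-365665) = (359 - 37791) + 365665 = -37432 + 365665 = 328233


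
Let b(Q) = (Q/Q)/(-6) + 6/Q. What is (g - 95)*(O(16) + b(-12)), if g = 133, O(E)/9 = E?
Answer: 16340/3 ≈ 5446.7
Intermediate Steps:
O(E) = 9*E
b(Q) = -1/6 + 6/Q (b(Q) = 1*(-1/6) + 6/Q = -1/6 + 6/Q)
(g - 95)*(O(16) + b(-12)) = (133 - 95)*(9*16 + (1/6)*(36 - 1*(-12))/(-12)) = 38*(144 + (1/6)*(-1/12)*(36 + 12)) = 38*(144 + (1/6)*(-1/12)*48) = 38*(144 - 2/3) = 38*(430/3) = 16340/3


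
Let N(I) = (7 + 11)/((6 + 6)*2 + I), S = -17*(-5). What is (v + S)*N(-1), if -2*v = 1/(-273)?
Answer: 139233/2093 ≈ 66.523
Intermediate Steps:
v = 1/546 (v = -½/(-273) = -½*(-1/273) = 1/546 ≈ 0.0018315)
S = 85
N(I) = 18/(24 + I) (N(I) = 18/(12*2 + I) = 18/(24 + I))
(v + S)*N(-1) = (1/546 + 85)*(18/(24 - 1)) = 46411*(18/23)/546 = 46411*(18*(1/23))/546 = (46411/546)*(18/23) = 139233/2093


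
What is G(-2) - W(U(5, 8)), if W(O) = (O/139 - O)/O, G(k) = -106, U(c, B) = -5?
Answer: -14596/139 ≈ -105.01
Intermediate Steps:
W(O) = -138/139 (W(O) = (O*(1/139) - O)/O = (O/139 - O)/O = (-138*O/139)/O = -138/139)
G(-2) - W(U(5, 8)) = -106 - 1*(-138/139) = -106 + 138/139 = -14596/139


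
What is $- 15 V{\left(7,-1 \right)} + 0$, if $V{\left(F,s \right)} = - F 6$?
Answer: $630$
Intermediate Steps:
$V{\left(F,s \right)} = - 6 F$
$- 15 V{\left(7,-1 \right)} + 0 = - 15 \left(\left(-6\right) 7\right) + 0 = \left(-15\right) \left(-42\right) + 0 = 630 + 0 = 630$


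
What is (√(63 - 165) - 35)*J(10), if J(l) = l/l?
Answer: -35 + I*√102 ≈ -35.0 + 10.1*I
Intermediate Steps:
J(l) = 1
(√(63 - 165) - 35)*J(10) = (√(63 - 165) - 35)*1 = (√(-102) - 35)*1 = (I*√102 - 35)*1 = (-35 + I*√102)*1 = -35 + I*√102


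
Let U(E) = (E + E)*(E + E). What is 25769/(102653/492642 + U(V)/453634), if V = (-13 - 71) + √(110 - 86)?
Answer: 87129024342943964110719786/914965000885568282185 + 953246698659481748102784*√6/914965000885568282185 ≈ 97779.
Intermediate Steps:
V = -84 + 2*√6 (V = -84 + √24 = -84 + 2*√6 ≈ -79.101)
U(E) = 4*E² (U(E) = (2*E)*(2*E) = 4*E²)
25769/(102653/492642 + U(V)/453634) = 25769/(102653/492642 + (4*(-84 + 2*√6)²)/453634) = 25769/(102653*(1/492642) + (4*(-84 + 2*√6)²)*(1/453634)) = 25769/(102653/492642 + 2*(-84 + 2*√6)²/226817)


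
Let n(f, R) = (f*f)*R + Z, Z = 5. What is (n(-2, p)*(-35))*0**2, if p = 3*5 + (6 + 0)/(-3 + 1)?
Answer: 0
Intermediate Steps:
p = 12 (p = 15 + 6/(-2) = 15 + 6*(-1/2) = 15 - 3 = 12)
n(f, R) = 5 + R*f**2 (n(f, R) = (f*f)*R + 5 = f**2*R + 5 = R*f**2 + 5 = 5 + R*f**2)
(n(-2, p)*(-35))*0**2 = ((5 + 12*(-2)**2)*(-35))*0**2 = ((5 + 12*4)*(-35))*0 = ((5 + 48)*(-35))*0 = (53*(-35))*0 = -1855*0 = 0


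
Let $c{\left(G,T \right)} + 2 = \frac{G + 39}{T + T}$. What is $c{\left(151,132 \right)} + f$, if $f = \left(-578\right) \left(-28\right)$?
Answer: $\frac{2136119}{132} \approx 16183.0$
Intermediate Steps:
$f = 16184$
$c{\left(G,T \right)} = -2 + \frac{39 + G}{2 T}$ ($c{\left(G,T \right)} = -2 + \frac{G + 39}{T + T} = -2 + \frac{39 + G}{2 T}$)
$c{\left(151,132 \right)} + f = \frac{39 + 151 - 528}{2 \cdot 132} + 16184 = \frac{1}{2} \cdot \frac{1}{132} \left(39 + 151 - 528\right) + 16184 = \frac{1}{2} \cdot \frac{1}{132} \left(-338\right) + 16184 = - \frac{169}{132} + 16184 = \frac{2136119}{132}$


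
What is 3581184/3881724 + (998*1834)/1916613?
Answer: 1164048955180/619980223401 ≈ 1.8776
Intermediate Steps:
3581184/3881724 + (998*1834)/1916613 = 3581184*(1/3881724) + 1830332*(1/1916613) = 298432/323477 + 1830332/1916613 = 1164048955180/619980223401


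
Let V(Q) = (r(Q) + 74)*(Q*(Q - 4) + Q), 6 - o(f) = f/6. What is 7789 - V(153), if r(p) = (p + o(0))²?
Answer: -581889461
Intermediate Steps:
o(f) = 6 - f/6
r(p) = (6 + p)² (r(p) = (p + (6 - ⅙*0))² = (p + (6 + 0))² = (p + 6)² = (6 + p)²)
V(Q) = (74 + (6 + Q)²)*(Q + Q*(-4 + Q)) (V(Q) = ((6 + Q)² + 74)*(Q*(Q - 4) + Q) = (74 + (6 + Q)²)*(Q*(-4 + Q) + Q) = (74 + (6 + Q)²)*(Q + Q*(-4 + Q)))
7789 - V(153) = 7789 - 153*(-330 + 153³ + 9*153² + 74*153) = 7789 - 153*(-330 + 3581577 + 9*23409 + 11322) = 7789 - 153*(-330 + 3581577 + 210681 + 11322) = 7789 - 153*3803250 = 7789 - 1*581897250 = 7789 - 581897250 = -581889461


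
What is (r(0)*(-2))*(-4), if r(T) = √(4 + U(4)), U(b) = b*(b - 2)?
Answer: 16*√3 ≈ 27.713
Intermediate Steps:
U(b) = b*(-2 + b)
r(T) = 2*√3 (r(T) = √(4 + 4*(-2 + 4)) = √(4 + 4*2) = √(4 + 8) = √12 = 2*√3)
(r(0)*(-2))*(-4) = ((2*√3)*(-2))*(-4) = -4*√3*(-4) = 16*√3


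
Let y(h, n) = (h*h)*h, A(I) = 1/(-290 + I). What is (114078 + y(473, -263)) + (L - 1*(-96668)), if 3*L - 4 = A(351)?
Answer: 19404325274/183 ≈ 1.0603e+8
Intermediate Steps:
L = 245/183 (L = 4/3 + 1/(3*(-290 + 351)) = 4/3 + (1/3)/61 = 4/3 + (1/3)*(1/61) = 4/3 + 1/183 = 245/183 ≈ 1.3388)
y(h, n) = h**3 (y(h, n) = h**2*h = h**3)
(114078 + y(473, -263)) + (L - 1*(-96668)) = (114078 + 473**3) + (245/183 - 1*(-96668)) = (114078 + 105823817) + (245/183 + 96668) = 105937895 + 17690489/183 = 19404325274/183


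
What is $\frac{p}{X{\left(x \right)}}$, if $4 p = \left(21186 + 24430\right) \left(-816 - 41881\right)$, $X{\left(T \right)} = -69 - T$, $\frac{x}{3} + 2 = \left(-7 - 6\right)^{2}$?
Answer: $\frac{243458294}{285} \approx 8.5424 \cdot 10^{5}$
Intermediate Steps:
$x = 501$ ($x = -6 + 3 \left(-7 - 6\right)^{2} = -6 + 3 \left(-13\right)^{2} = -6 + 3 \cdot 169 = -6 + 507 = 501$)
$p = -486916588$ ($p = \frac{\left(21186 + 24430\right) \left(-816 - 41881\right)}{4} = \frac{45616 \left(-42697\right)}{4} = \frac{1}{4} \left(-1947666352\right) = -486916588$)
$\frac{p}{X{\left(x \right)}} = - \frac{486916588}{-69 - 501} = - \frac{486916588}{-570} = \left(-486916588\right) \left(- \frac{1}{570}\right) = \frac{243458294}{285}$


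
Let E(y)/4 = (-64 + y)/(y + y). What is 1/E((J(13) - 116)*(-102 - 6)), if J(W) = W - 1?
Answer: 351/698 ≈ 0.50286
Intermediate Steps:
J(W) = -1 + W
E(y) = 2*(-64 + y)/y (E(y) = 4*((-64 + y)/(y + y)) = 4*((-64 + y)/((2*y))) = 4*((-64 + y)*(1/(2*y))) = 4*((-64 + y)/(2*y)) = 2*(-64 + y)/y)
1/E((J(13) - 116)*(-102 - 6)) = 1/(2 - 128*1/((-102 - 6)*((-1 + 13) - 116))) = 1/(2 - 128*(-1/(108*(12 - 116)))) = 1/(2 - 128/((-104*(-108)))) = 1/(2 - 128/11232) = 1/(2 - 128*1/11232) = 1/(2 - 4/351) = 1/(698/351) = 351/698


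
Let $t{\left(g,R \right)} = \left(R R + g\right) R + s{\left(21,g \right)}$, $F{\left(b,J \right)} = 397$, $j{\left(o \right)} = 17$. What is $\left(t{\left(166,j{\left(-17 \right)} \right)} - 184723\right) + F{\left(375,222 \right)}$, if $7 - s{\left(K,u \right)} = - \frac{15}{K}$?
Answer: $- \frac{1236083}{7} \approx -1.7658 \cdot 10^{5}$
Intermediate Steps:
$s{\left(K,u \right)} = 7 + \frac{15}{K}$ ($s{\left(K,u \right)} = 7 - - \frac{15}{K} = 7 + \frac{15}{K}$)
$t{\left(g,R \right)} = \frac{54}{7} + R \left(g + R^{2}\right)$ ($t{\left(g,R \right)} = \left(R R + g\right) R + \left(7 + \frac{15}{21}\right) = \left(R^{2} + g\right) R + \left(7 + 15 \cdot \frac{1}{21}\right) = \left(g + R^{2}\right) R + \left(7 + \frac{5}{7}\right) = R \left(g + R^{2}\right) + \frac{54}{7} = \frac{54}{7} + R \left(g + R^{2}\right)$)
$\left(t{\left(166,j{\left(-17 \right)} \right)} - 184723\right) + F{\left(375,222 \right)} = \left(\left(\frac{54}{7} + 17^{3} + 17 \cdot 166\right) - 184723\right) + 397 = \left(\left(\frac{54}{7} + 4913 + 2822\right) - 184723\right) + 397 = \left(\frac{54199}{7} - 184723\right) + 397 = - \frac{1238862}{7} + 397 = - \frac{1236083}{7}$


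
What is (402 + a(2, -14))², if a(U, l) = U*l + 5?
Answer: 143641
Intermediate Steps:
a(U, l) = 5 + U*l
(402 + a(2, -14))² = (402 + (5 + 2*(-14)))² = (402 + (5 - 28))² = (402 - 23)² = 379² = 143641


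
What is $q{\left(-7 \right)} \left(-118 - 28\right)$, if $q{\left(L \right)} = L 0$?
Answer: $0$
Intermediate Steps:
$q{\left(L \right)} = 0$
$q{\left(-7 \right)} \left(-118 - 28\right) = 0 \left(-118 - 28\right) = 0 \left(-146\right) = 0$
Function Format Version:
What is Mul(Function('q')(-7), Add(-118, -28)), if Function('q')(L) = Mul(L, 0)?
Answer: 0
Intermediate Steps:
Function('q')(L) = 0
Mul(Function('q')(-7), Add(-118, -28)) = Mul(0, Add(-118, -28)) = Mul(0, -146) = 0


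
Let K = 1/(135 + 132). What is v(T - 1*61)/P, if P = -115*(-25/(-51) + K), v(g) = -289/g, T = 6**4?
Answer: 1311771/318420050 ≈ 0.0041196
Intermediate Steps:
T = 1296
K = 1/267 ≈ 0.0037453
P = -257830/4539 (P = -115*(-25/(-51) + 1/267) = -115*(-25*(-1/51) + 1/267) = -115*(25/51 + 1/267) = -115*2242/4539 = -257830/4539 ≈ -56.803)
v(T - 1*61)/P = (-289/(1296 - 1*61))/(-257830/4539) = -289/(1296 - 61)*(-4539/257830) = -289/1235*(-4539/257830) = 1311771/318420050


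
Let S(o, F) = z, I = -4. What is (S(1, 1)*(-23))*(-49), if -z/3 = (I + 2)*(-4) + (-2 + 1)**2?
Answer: -30429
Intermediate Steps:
z = -27 (z = -3*((-4 + 2)*(-4) + (-2 + 1)**2) = -3*(-2*(-4) + (-1)**2) = -3*(8 + 1) = -3*9 = -27)
S(o, F) = -27
(S(1, 1)*(-23))*(-49) = -27*(-23)*(-49) = 621*(-49) = -30429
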